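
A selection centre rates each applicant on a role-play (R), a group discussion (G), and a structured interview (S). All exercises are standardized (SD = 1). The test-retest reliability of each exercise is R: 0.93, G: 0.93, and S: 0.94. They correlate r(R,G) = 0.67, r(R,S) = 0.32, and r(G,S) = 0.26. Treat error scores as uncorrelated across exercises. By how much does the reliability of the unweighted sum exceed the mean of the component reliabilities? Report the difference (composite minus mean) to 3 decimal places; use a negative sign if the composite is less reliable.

0.030

Var(sum) = 3 + 2.5 = 5.5; true-score variance = 2.8 + 2.5 = 5.3; composite reliability = 0.9636.
Mean component reliability = 0.9333.
Difference = 0.9636 − 0.9333 = 0.030.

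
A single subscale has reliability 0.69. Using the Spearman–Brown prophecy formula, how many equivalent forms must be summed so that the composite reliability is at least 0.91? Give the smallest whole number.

k ≥ ρ*(1−ρ₁)/(ρ₁(1−ρ*)) = 0.91·0.31 / (0.69·0.09) = 4.543.
Smallest integer k = 5.

5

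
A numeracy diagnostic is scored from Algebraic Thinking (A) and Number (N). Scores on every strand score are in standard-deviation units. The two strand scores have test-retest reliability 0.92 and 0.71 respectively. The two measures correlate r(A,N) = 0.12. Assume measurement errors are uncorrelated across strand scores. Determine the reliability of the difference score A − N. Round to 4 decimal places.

0.7898

Var(A−N) = 1 + 1 − 2·0.12 = 2 − 0.24 = 1.76.
Under uncorrelated errors the observed covariances equal the true-score covariances, so only the own-variance terms attenuate.
True-score variance = [0.92 + 0.71] − 0.24 = 1.63 − 0.24 = 1.39.
Reliability = 1.39 / 1.76 = 0.7898.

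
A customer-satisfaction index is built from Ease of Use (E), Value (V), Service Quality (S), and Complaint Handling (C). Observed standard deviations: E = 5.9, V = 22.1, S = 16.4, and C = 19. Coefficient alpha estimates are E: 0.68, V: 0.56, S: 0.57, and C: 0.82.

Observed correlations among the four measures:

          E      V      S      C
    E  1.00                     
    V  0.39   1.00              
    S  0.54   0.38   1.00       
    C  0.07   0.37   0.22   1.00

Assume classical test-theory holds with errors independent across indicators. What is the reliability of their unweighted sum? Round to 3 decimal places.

0.806

Var(E+V+S+C) = 5.9² + 22.1² + 16.4² + 19² + 2·[5.9·22.1·0.39 + 5.9·16.4·0.54 + 5.9·19·0.07 + 22.1·16.4·0.38 + 22.1·19·0.37 + 16.4·19·0.22] = 1153.18 + 945.183 = 2098.36.
With uncorrelated errors the cross-covariances are all true-score covariance, so they carry over unchanged; only the diagonal terms shrink to ρᵢσᵢ².
True-score variance = [5.9²·0.68 + 22.1²·0.56 + 16.4²·0.57 + 19²·0.82] + 945.183 = 746.508 + 945.183 = 1691.69.
Reliability = 1691.69 / 2098.36 = 0.806.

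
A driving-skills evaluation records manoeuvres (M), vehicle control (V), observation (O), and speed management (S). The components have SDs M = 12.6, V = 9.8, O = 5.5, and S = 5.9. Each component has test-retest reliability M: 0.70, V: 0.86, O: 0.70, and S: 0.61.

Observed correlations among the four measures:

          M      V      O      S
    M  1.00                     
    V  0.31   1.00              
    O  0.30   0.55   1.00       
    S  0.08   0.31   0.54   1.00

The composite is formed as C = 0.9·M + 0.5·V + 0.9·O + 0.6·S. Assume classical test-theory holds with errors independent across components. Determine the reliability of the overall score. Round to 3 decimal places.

Var(C) = 0.9²·12.6² + 0.5²·9.8² + 0.9²·5.5² + 0.6²·5.9² + 2·[0.45·12.6·9.8·0.31 + 0.81·12.6·5.5·0.30 + 0.54·12.6·5.9·0.08 + 0.45·9.8·5.5·0.55 + 0.3·9.8·5.9·0.31 + 0.54·5.5·5.9·0.54] = 189.64 + 130.914 = 320.553.
Because errors are independent across components, Cov(Tᵢ,Tⱼ) = Cov(Xᵢ,Xⱼ); the off-diagonal part of the true-score variance is the same as above.
True-score variance = [0.9²·12.6²·0.70 + 0.5²·9.8²·0.86 + 0.9²·5.5²·0.70 + 0.6²·5.9²·0.61] + 130.914 = 135.462 + 130.914 = 266.375.
Reliability = 266.375 / 320.553 = 0.831.

0.831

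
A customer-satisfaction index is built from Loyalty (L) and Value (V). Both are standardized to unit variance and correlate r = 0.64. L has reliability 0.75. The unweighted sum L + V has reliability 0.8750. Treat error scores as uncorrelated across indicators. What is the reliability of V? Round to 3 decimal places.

Var(L+V) = 2 + 2·0.64 = 3.280.
True-score variance = ρ_L + ρ_V + 2·0.64, so 0.8750 = (0.75 + ρ_V + 1.28) / 3.280.
ρ_V = 0.8750·3.280 − 0.75 − 1.28 = 0.840.

0.840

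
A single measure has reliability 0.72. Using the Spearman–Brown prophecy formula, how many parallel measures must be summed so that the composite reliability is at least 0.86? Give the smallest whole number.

k ≥ ρ*(1−ρ₁)/(ρ₁(1−ρ*)) = 0.86·0.28 / (0.72·0.14) = 2.389.
Smallest integer k = 3.

3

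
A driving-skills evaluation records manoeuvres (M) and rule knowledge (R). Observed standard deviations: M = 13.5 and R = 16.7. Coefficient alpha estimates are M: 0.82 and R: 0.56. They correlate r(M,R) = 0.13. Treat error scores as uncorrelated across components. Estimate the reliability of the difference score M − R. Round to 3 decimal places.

Var(M−R) = 13.5² + 16.7² − 2·13.5·16.7·0.13 = 461.14 − 58.617 = 402.523.
With uncorrelated errors the cross-covariances are all true-score covariance, so they carry over unchanged; only the diagonal terms shrink to ρᵢσᵢ².
True-score variance = [13.5²·0.82 + 16.7²·0.56] − 58.617 = 305.623 − 58.617 = 247.006.
Reliability = 247.006 / 402.523 = 0.614.

0.614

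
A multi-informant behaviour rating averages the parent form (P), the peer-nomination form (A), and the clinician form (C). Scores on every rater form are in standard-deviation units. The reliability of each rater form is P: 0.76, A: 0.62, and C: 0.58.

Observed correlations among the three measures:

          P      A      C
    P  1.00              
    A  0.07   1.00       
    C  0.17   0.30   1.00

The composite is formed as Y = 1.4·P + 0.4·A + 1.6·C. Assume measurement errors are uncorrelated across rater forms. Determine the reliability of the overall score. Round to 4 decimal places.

0.7279

Var(Y) = 1.4² + 0.4² + 1.6² + 2·[0.56·0.07 + 2.24·0.17 + 0.64·0.30] = 4.68 + 1.224 = 5.904.
Under uncorrelated errors the observed covariances equal the true-score covariances, so only the own-variance terms attenuate.
True-score variance = [1.4²·0.76 + 0.4²·0.62 + 1.6²·0.58] + 1.224 = 3.0736 + 1.224 = 4.2976.
Reliability = 4.2976 / 5.904 = 0.7279.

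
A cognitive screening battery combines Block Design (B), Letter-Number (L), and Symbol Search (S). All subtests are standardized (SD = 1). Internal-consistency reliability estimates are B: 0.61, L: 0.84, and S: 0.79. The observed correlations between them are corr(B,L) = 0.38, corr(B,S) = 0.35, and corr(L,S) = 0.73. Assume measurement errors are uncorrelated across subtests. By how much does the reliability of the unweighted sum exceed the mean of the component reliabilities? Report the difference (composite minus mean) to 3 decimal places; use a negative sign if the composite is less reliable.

Var(sum) = 3 + 2.92 = 5.92; true-score variance = 2.24 + 2.92 = 5.16; composite reliability = 0.8716.
Mean component reliability = 0.7467.
Difference = 0.8716 − 0.7467 = 0.125.

0.125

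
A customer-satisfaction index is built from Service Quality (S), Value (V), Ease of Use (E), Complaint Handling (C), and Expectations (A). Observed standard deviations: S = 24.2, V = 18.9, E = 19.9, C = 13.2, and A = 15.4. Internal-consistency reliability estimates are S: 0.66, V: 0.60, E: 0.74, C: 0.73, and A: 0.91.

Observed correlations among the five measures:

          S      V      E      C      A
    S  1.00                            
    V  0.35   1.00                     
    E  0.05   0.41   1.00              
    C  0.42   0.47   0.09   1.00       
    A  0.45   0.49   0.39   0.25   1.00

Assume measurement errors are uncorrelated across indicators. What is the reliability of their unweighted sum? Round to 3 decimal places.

0.870

Var(S+V+E+C+A) = 24.2² + 18.9² + 19.9² + 13.2² + 15.4² + 2·[24.2·18.9·0.35 + 24.2·19.9·0.05 + 24.2·13.2·0.42 + 24.2·15.4·0.45 + 18.9·19.9·0.41 + 18.9·13.2·0.47 + 18.9·15.4·0.49 + 19.9·13.2·0.09 + 19.9·15.4·0.39 + 13.2·15.4·0.25] = 1750.26 + 2188.19 = 3938.45.
Because errors are independent across components, Cov(Tᵢ,Tⱼ) = Cov(Xᵢ,Xⱼ); the off-diagonal part of the true-score variance is the same as above.
True-score variance = [24.2²·0.66 + 18.9²·0.60 + 19.9²·0.74 + 13.2²·0.73 + 15.4²·0.91] + 2188.19 = 1236.91 + 2188.19 = 3425.09.
Reliability = 3425.09 / 3938.45 = 0.870.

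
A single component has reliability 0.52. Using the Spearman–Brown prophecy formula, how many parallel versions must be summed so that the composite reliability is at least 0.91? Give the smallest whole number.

10

k ≥ ρ*(1−ρ₁)/(ρ₁(1−ρ*)) = 0.91·0.48 / (0.52·0.09) = 9.333.
Smallest integer k = 10.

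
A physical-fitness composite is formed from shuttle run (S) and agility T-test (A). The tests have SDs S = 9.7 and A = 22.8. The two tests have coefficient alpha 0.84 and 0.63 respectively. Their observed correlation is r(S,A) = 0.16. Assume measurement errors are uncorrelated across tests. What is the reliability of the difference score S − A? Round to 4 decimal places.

Var(S−A) = 9.7² + 22.8² − 2·9.7·22.8·0.16 = 613.93 − 70.7712 = 543.159.
Under uncorrelated errors the observed covariances equal the true-score covariances, so only the own-variance terms attenuate.
True-score variance = [9.7²·0.84 + 22.8²·0.63] − 70.7712 = 406.535 − 70.7712 = 335.764.
Reliability = 335.764 / 543.159 = 0.6182.

0.6182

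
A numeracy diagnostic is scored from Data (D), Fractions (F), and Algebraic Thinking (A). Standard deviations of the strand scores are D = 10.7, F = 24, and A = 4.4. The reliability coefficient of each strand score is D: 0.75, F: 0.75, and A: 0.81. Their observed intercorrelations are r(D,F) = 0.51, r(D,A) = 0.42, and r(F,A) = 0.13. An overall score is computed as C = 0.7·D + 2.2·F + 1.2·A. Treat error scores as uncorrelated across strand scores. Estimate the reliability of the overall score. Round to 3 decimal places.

Var(C) = 0.7²·10.7² + 2.2²·24² + 1.2²·4.4² + 2·[1.54·10.7·24·0.51 + 0.84·10.7·4.4·0.42 + 2.64·24·4.4·0.13] = 2871.82 + 509.085 = 3380.9.
Because errors are independent across components, Cov(Tᵢ,Tⱼ) = Cov(Xᵢ,Xⱼ); the off-diagonal part of the true-score variance is the same as above.
True-score variance = [0.7²·10.7²·0.75 + 2.2²·24²·0.75 + 1.2²·4.4²·0.81] + 509.085 = 2155.54 + 509.085 = 2664.62.
Reliability = 2664.62 / 3380.9 = 0.788.

0.788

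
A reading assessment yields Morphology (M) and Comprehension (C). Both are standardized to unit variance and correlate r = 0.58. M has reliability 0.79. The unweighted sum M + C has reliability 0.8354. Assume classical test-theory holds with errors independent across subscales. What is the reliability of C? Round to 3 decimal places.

Var(M+C) = 2 + 2·0.58 = 3.160.
True-score variance = ρ_M + ρ_C + 2·0.58, so 0.8354 = (0.79 + ρ_C + 1.16) / 3.160.
ρ_C = 0.8354·3.160 − 0.79 − 1.16 = 0.690.

0.690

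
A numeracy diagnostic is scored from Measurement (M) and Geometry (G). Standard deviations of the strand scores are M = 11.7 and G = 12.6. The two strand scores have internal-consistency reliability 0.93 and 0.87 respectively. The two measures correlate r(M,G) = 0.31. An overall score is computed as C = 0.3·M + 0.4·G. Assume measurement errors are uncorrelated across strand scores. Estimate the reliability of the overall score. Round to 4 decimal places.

Var(C) = 0.3²·11.7² + 0.4²·12.6² + 2·[0.12·11.7·12.6·0.31] = 37.7217 + 10.968 = 48.6897.
Because errors are independent across components, Cov(Tᵢ,Tⱼ) = Cov(Xᵢ,Xⱼ); the off-diagonal part of the true-score variance is the same as above.
True-score variance = [0.3²·11.7²·0.93 + 0.4²·12.6²·0.87] + 10.968 = 33.5571 + 10.968 = 44.5251.
Reliability = 44.5251 / 48.6897 = 0.9145.

0.9145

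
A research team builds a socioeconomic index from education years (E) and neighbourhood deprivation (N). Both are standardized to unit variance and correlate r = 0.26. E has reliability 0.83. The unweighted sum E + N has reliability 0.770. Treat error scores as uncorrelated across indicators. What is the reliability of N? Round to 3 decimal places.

Var(E+N) = 2 + 2·0.26 = 2.520.
True-score variance = ρ_E + ρ_N + 2·0.26, so 0.770 = (0.83 + ρ_N + 0.52) / 2.520.
ρ_N = 0.770·2.520 − 0.83 − 0.52 = 0.590.

0.590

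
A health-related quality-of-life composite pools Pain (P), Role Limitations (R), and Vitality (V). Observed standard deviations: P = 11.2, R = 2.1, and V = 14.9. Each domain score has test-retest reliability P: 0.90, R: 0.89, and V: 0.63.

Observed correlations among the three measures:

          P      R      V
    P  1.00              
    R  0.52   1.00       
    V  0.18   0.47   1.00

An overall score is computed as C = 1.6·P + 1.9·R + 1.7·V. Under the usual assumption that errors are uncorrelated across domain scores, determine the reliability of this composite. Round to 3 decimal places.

Var(C) = 1.6²·11.2² + 1.9²·2.1² + 1.7²·14.9² + 2·[3.04·11.2·2.1·0.52 + 2.72·11.2·14.9·0.18 + 3.23·2.1·14.9·0.47] = 978.655 + 332.772 = 1311.43.
Under uncorrelated errors the observed covariances equal the true-score covariances, so only the own-variance terms attenuate.
True-score variance = [1.6²·11.2²·0.90 + 1.9²·2.1²·0.89 + 1.7²·14.9²·0.63] + 332.772 = 707.396 + 332.772 = 1040.17.
Reliability = 1040.17 / 1311.43 = 0.793.

0.793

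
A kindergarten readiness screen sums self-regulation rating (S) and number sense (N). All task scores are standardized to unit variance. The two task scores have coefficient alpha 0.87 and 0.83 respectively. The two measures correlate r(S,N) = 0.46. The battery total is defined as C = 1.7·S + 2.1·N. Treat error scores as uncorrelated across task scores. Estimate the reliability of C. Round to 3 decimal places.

0.894

Var(C) = 1.7² + 2.1² + 2·[3.57·0.46] = 7.3 + 3.2844 = 10.5844.
Under uncorrelated errors the observed covariances equal the true-score covariances, so only the own-variance terms attenuate.
True-score variance = [1.7²·0.87 + 2.1²·0.83] + 3.2844 = 6.1746 + 3.2844 = 9.459.
Reliability = 9.459 / 10.5844 = 0.894.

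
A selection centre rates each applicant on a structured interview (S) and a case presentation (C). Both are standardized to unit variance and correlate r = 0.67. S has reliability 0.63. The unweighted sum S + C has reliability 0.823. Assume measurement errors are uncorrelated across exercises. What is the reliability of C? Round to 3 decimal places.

0.779

Var(S+C) = 2 + 2·0.67 = 3.340.
True-score variance = ρ_S + ρ_C + 2·0.67, so 0.823 = (0.63 + ρ_C + 1.34) / 3.340.
ρ_C = 0.823·3.340 − 0.63 − 1.34 = 0.779.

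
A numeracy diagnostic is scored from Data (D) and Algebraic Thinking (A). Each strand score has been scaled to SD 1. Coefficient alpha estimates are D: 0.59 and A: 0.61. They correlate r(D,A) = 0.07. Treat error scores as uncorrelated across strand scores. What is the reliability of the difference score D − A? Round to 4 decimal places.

Var(D−A) = 1 + 1 − 2·0.07 = 2 − 0.14 = 1.86.
With uncorrelated errors the cross-covariances are all true-score covariance, so they carry over unchanged; only the diagonal terms shrink to ρᵢσᵢ².
True-score variance = [0.59 + 0.61] − 0.14 = 1.2 − 0.14 = 1.06.
Reliability = 1.06 / 1.86 = 0.5699.

0.5699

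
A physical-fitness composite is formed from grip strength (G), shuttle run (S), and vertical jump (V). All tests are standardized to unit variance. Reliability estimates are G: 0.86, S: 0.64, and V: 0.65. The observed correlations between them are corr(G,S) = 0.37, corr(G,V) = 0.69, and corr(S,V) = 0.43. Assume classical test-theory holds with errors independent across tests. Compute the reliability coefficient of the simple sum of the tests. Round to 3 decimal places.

0.858

Var(G+S+V) = 3 + 2·[0.37 + 0.69 + 0.43] = 3 + 2.98 = 5.98.
Because errors are independent across components, Cov(Tᵢ,Tⱼ) = Cov(Xᵢ,Xⱼ); the off-diagonal part of the true-score variance is the same as above.
True-score variance = [0.86 + 0.64 + 0.65] + 2.98 = 2.15 + 2.98 = 5.13.
Reliability = 5.13 / 5.98 = 0.858.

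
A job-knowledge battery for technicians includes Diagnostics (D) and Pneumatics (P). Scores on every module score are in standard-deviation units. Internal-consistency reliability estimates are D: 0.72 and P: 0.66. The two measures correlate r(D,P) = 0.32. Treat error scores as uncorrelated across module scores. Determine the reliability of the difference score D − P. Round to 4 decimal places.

Var(D−P) = 1 + 1 − 2·0.32 = 2 − 0.64 = 1.36.
Because errors are independent across components, Cov(Tᵢ,Tⱼ) = Cov(Xᵢ,Xⱼ); the off-diagonal part of the true-score variance is the same as above.
True-score variance = [0.72 + 0.66] − 0.64 = 1.38 − 0.64 = 0.74.
Reliability = 0.74 / 1.36 = 0.5441.

0.5441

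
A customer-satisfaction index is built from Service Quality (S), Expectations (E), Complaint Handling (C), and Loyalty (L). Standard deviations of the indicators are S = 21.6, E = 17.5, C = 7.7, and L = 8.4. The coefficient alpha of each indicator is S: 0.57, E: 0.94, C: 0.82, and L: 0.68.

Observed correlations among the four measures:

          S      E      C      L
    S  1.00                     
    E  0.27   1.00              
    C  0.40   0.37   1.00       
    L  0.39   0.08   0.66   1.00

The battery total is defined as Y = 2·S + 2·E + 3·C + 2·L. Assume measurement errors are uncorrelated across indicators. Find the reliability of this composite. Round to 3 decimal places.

0.854

Var(Y) = 2²·21.6² + 2²·17.5² + 3²·7.7² + 2²·8.4² + 2·[4·21.6·17.5·0.27 + 6·21.6·7.7·0.40 + 4·21.6·8.4·0.39 + 6·17.5·7.7·0.37 + 4·17.5·8.4·0.08 + 6·7.7·8.4·0.66] = 3907.09 + 3385.54 = 7292.63.
Under uncorrelated errors the observed covariances equal the true-score covariances, so only the own-variance terms attenuate.
True-score variance = [2²·21.6²·0.57 + 2²·17.5²·0.94 + 3²·7.7²·0.82 + 2²·8.4²·0.68] + 3385.54 = 2844.74 + 3385.54 = 6230.28.
Reliability = 6230.28 / 7292.63 = 0.854.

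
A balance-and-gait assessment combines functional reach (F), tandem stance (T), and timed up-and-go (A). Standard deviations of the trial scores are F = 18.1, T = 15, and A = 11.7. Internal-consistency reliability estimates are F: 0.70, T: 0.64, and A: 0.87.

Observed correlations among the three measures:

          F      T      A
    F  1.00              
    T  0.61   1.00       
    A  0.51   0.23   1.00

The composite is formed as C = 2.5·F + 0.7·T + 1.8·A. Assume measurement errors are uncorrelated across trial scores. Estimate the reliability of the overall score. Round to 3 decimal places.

Var(C) = 2.5²·18.1² + 0.7²·15² + 1.8²·11.7² + 2·[1.75·18.1·15·0.61 + 4.5·18.1·11.7·0.51 + 1.26·15·11.7·0.23] = 2601.34 + 1653.4 = 4254.73.
With uncorrelated errors the cross-covariances are all true-score covariance, so they carry over unchanged; only the diagonal terms shrink to ρᵢσᵢ².
True-score variance = [2.5²·18.1²·0.70 + 0.7²·15²·0.64 + 1.8²·11.7²·0.87] + 1653.4 = 1889.72 + 1653.4 = 3543.12.
Reliability = 3543.12 / 4254.73 = 0.833.

0.833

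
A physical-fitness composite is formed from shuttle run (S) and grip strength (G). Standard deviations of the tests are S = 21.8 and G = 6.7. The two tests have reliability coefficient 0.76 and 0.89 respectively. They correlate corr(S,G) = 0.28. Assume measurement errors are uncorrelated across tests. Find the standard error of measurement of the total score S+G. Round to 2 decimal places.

10.91

Var(total) = 520.13 + 81.7936 = 601.924.
True-score variance = 401.135 + 81.7936 = 482.928, so reliability = 0.8023.
Error variance = 601.924 − 482.928 = 118.995; SEM = √118.995 = 10.91.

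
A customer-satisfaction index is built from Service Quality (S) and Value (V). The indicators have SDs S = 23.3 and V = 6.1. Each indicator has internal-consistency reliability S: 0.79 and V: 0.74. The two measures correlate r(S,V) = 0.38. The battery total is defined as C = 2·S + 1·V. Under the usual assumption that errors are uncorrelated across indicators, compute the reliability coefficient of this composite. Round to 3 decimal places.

0.808

Var(C) = 2²·23.3² + 6.1² + 2·[2·23.3·6.1·0.38] = 2208.77 + 216.038 = 2424.81.
Because errors are independent across components, Cov(Tᵢ,Tⱼ) = Cov(Xᵢ,Xⱼ); the off-diagonal part of the true-score variance is the same as above.
True-score variance = [2²·23.3²·0.79 + 6.1²·0.74] + 216.038 = 1743.07 + 216.038 = 1959.11.
Reliability = 1959.11 / 2424.81 = 0.808.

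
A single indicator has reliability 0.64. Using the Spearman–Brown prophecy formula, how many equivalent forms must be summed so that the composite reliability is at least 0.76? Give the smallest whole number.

2

k ≥ ρ*(1−ρ₁)/(ρ₁(1−ρ*)) = 0.76·0.36 / (0.64·0.24) = 1.781.
Smallest integer k = 2.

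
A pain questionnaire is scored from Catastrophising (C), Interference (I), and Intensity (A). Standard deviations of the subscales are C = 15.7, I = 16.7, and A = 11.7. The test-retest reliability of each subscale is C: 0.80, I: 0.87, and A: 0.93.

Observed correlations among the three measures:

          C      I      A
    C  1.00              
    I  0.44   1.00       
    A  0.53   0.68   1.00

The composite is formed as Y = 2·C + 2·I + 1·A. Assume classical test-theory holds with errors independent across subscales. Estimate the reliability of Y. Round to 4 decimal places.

Var(Y) = 2²·15.7² + 2²·16.7² + 11.7² + 2·[4·15.7·16.7·0.44 + 2·15.7·11.7·0.53 + 2·16.7·11.7·0.68] = 2238.41 + 1843.79 = 4082.2.
Because errors are independent across components, Cov(Tᵢ,Tⱼ) = Cov(Xᵢ,Xⱼ); the off-diagonal part of the true-score variance is the same as above.
True-score variance = [2²·15.7²·0.80 + 2²·16.7²·0.87 + 11.7²·0.93] + 1843.79 = 1886.61 + 1843.79 = 3730.41.
Reliability = 3730.41 / 4082.2 = 0.9138.

0.9138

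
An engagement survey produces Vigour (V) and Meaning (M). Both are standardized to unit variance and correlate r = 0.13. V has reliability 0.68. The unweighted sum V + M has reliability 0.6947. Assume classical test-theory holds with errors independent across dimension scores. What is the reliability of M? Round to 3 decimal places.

Var(V+M) = 2 + 2·0.13 = 2.260.
True-score variance = ρ_V + ρ_M + 2·0.13, so 0.6947 = (0.68 + ρ_M + 0.26) / 2.260.
ρ_M = 0.6947·2.260 − 0.68 − 0.26 = 0.630.

0.630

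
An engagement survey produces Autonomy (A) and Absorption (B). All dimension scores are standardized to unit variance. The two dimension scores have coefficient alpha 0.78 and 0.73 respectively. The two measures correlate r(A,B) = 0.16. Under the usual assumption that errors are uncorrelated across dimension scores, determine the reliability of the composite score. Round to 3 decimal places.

0.789

Var(A+B) = 2 + 2·[0.16] = 2 + 0.32 = 2.32.
Under uncorrelated errors the observed covariances equal the true-score covariances, so only the own-variance terms attenuate.
True-score variance = [0.78 + 0.73] + 0.32 = 1.51 + 0.32 = 1.83.
Reliability = 1.83 / 2.32 = 0.789.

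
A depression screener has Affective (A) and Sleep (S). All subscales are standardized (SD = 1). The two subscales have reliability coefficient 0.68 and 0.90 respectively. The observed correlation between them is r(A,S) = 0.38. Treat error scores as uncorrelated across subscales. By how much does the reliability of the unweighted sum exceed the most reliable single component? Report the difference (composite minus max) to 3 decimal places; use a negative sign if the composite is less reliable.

-0.052

Var(sum) = 2 + 0.76 = 2.76; true-score variance = 1.58 + 0.76 = 2.34; composite reliability = 0.8478.
Max component reliability = 0.9000.
Difference = 0.8478 − 0.9000 = -0.052.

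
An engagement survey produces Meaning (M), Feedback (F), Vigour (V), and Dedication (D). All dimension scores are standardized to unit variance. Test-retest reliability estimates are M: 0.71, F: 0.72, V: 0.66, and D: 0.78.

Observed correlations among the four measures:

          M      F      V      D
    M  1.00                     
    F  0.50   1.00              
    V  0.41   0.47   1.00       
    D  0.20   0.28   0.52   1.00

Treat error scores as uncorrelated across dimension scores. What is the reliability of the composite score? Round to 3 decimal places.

Var(M+F+V+D) = 4 + 2·[0.50 + 0.41 + 0.20 + 0.47 + 0.28 + 0.52] = 4 + 4.76 = 8.76.
Because errors are independent across components, Cov(Tᵢ,Tⱼ) = Cov(Xᵢ,Xⱼ); the off-diagonal part of the true-score variance is the same as above.
True-score variance = [0.71 + 0.72 + 0.66 + 0.78] + 4.76 = 2.87 + 4.76 = 7.63.
Reliability = 7.63 / 8.76 = 0.871.

0.871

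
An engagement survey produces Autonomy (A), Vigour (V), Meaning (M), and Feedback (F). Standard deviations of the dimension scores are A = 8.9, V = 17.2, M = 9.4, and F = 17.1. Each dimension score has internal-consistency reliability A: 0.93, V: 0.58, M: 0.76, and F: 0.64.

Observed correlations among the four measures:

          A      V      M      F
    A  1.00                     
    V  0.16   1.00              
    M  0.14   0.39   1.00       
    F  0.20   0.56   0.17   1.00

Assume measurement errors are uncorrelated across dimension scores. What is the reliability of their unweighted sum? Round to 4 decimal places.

Var(A+V+M+F) = 8.9² + 17.2² + 9.4² + 17.1² + 2·[8.9·17.2·0.16 + 8.9·9.4·0.14 + 8.9·17.1·0.20 + 17.2·9.4·0.39 + 17.2·17.1·0.56 + 9.4·17.1·0.17] = 755.82 + 643.463 = 1399.28.
Because errors are independent across components, Cov(Tᵢ,Tⱼ) = Cov(Xᵢ,Xⱼ); the off-diagonal part of the true-score variance is the same as above.
True-score variance = [8.9²·0.93 + 17.2²·0.58 + 9.4²·0.76 + 17.1²·0.64] + 643.463 = 499.548 + 643.463 = 1143.01.
Reliability = 1143.01 / 1399.28 = 0.8169.

0.8169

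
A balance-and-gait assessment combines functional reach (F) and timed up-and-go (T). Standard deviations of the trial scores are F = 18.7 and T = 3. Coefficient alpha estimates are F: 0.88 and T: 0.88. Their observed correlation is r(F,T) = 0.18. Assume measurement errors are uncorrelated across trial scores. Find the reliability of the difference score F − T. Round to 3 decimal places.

0.873

Var(F−T) = 18.7² + 3² − 2·18.7·3·0.18 = 358.69 − 20.196 = 338.494.
Under uncorrelated errors the observed covariances equal the true-score covariances, so only the own-variance terms attenuate.
True-score variance = [18.7²·0.88 + 3²·0.88] − 20.196 = 315.647 − 20.196 = 295.451.
Reliability = 295.451 / 338.494 = 0.873.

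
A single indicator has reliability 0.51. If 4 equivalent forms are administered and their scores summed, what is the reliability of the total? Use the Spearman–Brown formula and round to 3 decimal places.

ρ_k = kρ / (1 + (k−1)ρ) = 4·0.51 / (1 + 3·0.51) = 2.040 / 2.530 = 0.806.

0.806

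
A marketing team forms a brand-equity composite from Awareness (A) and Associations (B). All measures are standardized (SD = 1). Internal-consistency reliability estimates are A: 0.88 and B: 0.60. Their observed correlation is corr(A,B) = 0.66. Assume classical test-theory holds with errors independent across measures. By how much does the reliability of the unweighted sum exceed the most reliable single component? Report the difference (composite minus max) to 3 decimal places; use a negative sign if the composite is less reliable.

Var(sum) = 2 + 1.32 = 3.32; true-score variance = 1.48 + 1.32 = 2.8; composite reliability = 0.8434.
Max component reliability = 0.8800.
Difference = 0.8434 − 0.8800 = -0.037.

-0.037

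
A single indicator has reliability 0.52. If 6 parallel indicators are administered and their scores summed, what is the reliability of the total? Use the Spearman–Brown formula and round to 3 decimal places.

ρ_k = kρ / (1 + (k−1)ρ) = 6·0.52 / (1 + 5·0.52) = 3.120 / 3.600 = 0.867.

0.867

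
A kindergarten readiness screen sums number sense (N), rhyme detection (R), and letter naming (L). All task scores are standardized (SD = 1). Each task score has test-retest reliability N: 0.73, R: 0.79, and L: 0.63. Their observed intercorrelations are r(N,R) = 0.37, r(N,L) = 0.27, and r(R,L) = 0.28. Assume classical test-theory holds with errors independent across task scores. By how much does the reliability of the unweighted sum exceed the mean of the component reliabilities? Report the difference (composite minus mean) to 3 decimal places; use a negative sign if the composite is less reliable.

0.108

Var(sum) = 3 + 1.84 = 4.84; true-score variance = 2.15 + 1.84 = 3.99; composite reliability = 0.8244.
Mean component reliability = 0.7167.
Difference = 0.8244 − 0.7167 = 0.108.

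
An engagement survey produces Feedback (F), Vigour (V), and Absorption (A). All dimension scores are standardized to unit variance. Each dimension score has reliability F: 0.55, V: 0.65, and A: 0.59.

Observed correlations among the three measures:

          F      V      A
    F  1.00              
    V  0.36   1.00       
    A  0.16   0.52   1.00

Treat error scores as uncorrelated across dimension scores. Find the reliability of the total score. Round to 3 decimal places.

Var(F+V+A) = 3 + 2·[0.36 + 0.16 + 0.52] = 3 + 2.08 = 5.08.
Under uncorrelated errors the observed covariances equal the true-score covariances, so only the own-variance terms attenuate.
True-score variance = [0.55 + 0.65 + 0.59] + 2.08 = 1.79 + 2.08 = 3.87.
Reliability = 3.87 / 5.08 = 0.762.

0.762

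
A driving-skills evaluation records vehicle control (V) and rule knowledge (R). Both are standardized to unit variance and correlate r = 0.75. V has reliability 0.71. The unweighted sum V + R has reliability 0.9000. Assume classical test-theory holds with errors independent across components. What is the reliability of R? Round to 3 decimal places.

0.940

Var(V+R) = 2 + 2·0.75 = 3.500.
True-score variance = ρ_V + ρ_R + 2·0.75, so 0.9000 = (0.71 + ρ_R + 1.50) / 3.500.
ρ_R = 0.9000·3.500 − 0.71 − 1.50 = 0.940.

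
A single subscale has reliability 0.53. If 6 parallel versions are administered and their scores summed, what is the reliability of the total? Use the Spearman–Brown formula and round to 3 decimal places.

0.871

ρ_k = kρ / (1 + (k−1)ρ) = 6·0.53 / (1 + 5·0.53) = 3.180 / 3.650 = 0.871.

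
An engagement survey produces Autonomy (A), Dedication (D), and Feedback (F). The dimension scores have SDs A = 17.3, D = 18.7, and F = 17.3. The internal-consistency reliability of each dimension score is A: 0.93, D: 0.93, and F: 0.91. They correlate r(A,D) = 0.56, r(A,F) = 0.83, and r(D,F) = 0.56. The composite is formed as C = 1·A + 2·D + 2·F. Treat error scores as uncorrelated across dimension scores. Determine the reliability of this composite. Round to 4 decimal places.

0.9626

Var(C) = 17.3² + 2²·18.7² + 2²·17.3² + 2·[2·17.3·18.7·0.56 + 2·17.3·17.3·0.83 + 4·18.7·17.3·0.56] = 2895.21 + 3167.63 = 6062.84.
With uncorrelated errors the cross-covariances are all true-score covariance, so they carry over unchanged; only the diagonal terms shrink to ρᵢσᵢ².
True-score variance = [17.3²·0.93 + 2²·18.7²·0.93 + 2²·17.3²·0.91] + 3167.63 = 2668.6 + 3167.63 = 5836.23.
Reliability = 5836.23 / 6062.84 = 0.9626.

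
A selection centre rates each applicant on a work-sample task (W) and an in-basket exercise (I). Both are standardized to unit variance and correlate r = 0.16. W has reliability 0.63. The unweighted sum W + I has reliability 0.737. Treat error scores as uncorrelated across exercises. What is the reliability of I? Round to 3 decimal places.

Var(W+I) = 2 + 2·0.16 = 2.320.
True-score variance = ρ_W + ρ_I + 2·0.16, so 0.737 = (0.63 + ρ_I + 0.32) / 2.320.
ρ_I = 0.737·2.320 − 0.63 − 0.32 = 0.760.

0.760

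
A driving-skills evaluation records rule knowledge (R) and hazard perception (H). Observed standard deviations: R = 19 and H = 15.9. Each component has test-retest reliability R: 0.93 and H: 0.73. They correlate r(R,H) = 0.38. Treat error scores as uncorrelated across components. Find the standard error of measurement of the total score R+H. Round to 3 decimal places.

Var(total) = 613.81 + 229.596 = 843.406.
True-score variance = 520.281 + 229.596 = 749.877, so reliability = 0.8891.
Error variance = 843.406 − 749.877 = 93.5287; SEM = √93.5287 = 9.671.

9.671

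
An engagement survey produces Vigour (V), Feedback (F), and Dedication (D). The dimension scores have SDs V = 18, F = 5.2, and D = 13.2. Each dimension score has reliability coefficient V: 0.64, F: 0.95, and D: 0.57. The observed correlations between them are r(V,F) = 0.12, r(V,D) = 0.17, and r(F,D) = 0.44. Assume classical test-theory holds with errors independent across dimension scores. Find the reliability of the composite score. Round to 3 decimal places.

0.720

Var(V+F+D) = 18² + 5.2² + 13.2² + 2·[18·5.2·0.12 + 18·13.2·0.17 + 5.2·13.2·0.44] = 525.28 + 163.651 = 688.931.
With uncorrelated errors the cross-covariances are all true-score covariance, so they carry over unchanged; only the diagonal terms shrink to ρᵢσᵢ².
True-score variance = [18²·0.64 + 5.2²·0.95 + 13.2²·0.57] + 163.651 = 332.365 + 163.651 = 496.016.
Reliability = 496.016 / 688.931 = 0.720.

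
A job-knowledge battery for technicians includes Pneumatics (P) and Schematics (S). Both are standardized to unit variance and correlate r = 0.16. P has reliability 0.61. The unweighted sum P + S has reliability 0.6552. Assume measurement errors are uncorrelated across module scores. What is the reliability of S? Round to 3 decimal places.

Var(P+S) = 2 + 2·0.16 = 2.320.
True-score variance = ρ_P + ρ_S + 2·0.16, so 0.6552 = (0.61 + ρ_S + 0.32) / 2.320.
ρ_S = 0.6552·2.320 − 0.61 − 0.32 = 0.590.

0.590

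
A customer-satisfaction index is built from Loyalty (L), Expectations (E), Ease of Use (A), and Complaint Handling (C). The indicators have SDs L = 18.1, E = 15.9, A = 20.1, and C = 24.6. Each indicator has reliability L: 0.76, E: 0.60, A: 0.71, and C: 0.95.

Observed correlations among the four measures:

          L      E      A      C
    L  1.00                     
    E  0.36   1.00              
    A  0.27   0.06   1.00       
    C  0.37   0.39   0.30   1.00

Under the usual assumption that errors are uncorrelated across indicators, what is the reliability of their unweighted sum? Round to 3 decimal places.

0.890

Var(L+E+A+C) = 18.1² + 15.9² + 20.1² + 24.6² + 2·[18.1·15.9·0.36 + 18.1·20.1·0.27 + 18.1·24.6·0.37 + 15.9·20.1·0.06 + 15.9·24.6·0.39 + 20.1·24.6·0.30] = 1589.59 + 1373.27 = 2962.86.
With uncorrelated errors the cross-covariances are all true-score covariance, so they carry over unchanged; only the diagonal terms shrink to ρᵢσᵢ².
True-score variance = [18.1²·0.76 + 15.9²·0.60 + 20.1²·0.71 + 24.6²·0.95] + 1373.27 = 1262.42 + 1373.27 = 2635.69.
Reliability = 2635.69 / 2962.86 = 0.890.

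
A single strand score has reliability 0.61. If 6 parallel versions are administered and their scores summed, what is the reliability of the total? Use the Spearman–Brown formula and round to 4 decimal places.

0.9037

ρ_k = kρ / (1 + (k−1)ρ) = 6·0.61 / (1 + 5·0.61) = 3.660 / 4.050 = 0.9037.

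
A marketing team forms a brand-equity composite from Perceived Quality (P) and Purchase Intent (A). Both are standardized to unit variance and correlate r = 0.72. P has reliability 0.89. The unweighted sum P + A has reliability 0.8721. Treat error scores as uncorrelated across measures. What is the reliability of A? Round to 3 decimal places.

0.670

Var(P+A) = 2 + 2·0.72 = 3.440.
True-score variance = ρ_P + ρ_A + 2·0.72, so 0.8721 = (0.89 + ρ_A + 1.44) / 3.440.
ρ_A = 0.8721·3.440 − 0.89 − 1.44 = 0.670.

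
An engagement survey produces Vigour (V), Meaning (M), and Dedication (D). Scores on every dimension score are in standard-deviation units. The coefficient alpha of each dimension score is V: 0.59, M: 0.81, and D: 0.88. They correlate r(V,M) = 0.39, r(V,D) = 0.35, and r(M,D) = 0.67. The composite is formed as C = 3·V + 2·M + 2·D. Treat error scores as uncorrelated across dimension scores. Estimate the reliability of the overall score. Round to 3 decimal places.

Var(C) = 3² + 2² + 2² + 2·[6·0.39 + 6·0.35 + 4·0.67] = 17 + 14.24 = 31.24.
Under uncorrelated errors the observed covariances equal the true-score covariances, so only the own-variance terms attenuate.
True-score variance = [3²·0.59 + 2²·0.81 + 2²·0.88] + 14.24 = 12.07 + 14.24 = 26.31.
Reliability = 26.31 / 31.24 = 0.842.

0.842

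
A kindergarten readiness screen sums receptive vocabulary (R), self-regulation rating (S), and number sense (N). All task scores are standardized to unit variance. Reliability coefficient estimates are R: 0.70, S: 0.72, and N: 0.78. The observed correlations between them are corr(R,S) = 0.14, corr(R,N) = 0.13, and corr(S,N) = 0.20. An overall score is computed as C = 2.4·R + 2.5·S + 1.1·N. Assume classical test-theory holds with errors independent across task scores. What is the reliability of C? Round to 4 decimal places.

0.7756

Var(C) = 2.4² + 2.5² + 1.1² + 2·[6·0.14 + 2.64·0.13 + 2.75·0.20] = 13.22 + 3.4664 = 16.6864.
Because errors are independent across components, Cov(Tᵢ,Tⱼ) = Cov(Xᵢ,Xⱼ); the off-diagonal part of the true-score variance is the same as above.
True-score variance = [2.4²·0.70 + 2.5²·0.72 + 1.1²·0.78] + 3.4664 = 9.4758 + 3.4664 = 12.9422.
Reliability = 12.9422 / 16.6864 = 0.7756.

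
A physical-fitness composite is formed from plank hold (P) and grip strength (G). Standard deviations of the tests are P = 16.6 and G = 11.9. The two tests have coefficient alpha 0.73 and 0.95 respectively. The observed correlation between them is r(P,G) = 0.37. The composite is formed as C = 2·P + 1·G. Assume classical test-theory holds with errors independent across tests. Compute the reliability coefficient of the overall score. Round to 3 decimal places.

Var(C) = 2²·16.6² + 11.9² + 2·[2·16.6·11.9·0.37] = 1243.85 + 292.359 = 1536.21.
With uncorrelated errors the cross-covariances are all true-score covariance, so they carry over unchanged; only the diagonal terms shrink to ρᵢσᵢ².
True-score variance = [2²·16.6²·0.73 + 11.9²·0.95] + 292.359 = 939.165 + 292.359 = 1231.52.
Reliability = 1231.52 / 1536.21 = 0.802.

0.802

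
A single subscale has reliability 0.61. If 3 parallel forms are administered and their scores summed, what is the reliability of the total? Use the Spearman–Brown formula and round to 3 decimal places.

0.824

ρ_k = kρ / (1 + (k−1)ρ) = 3·0.61 / (1 + 2·0.61) = 1.830 / 2.220 = 0.824.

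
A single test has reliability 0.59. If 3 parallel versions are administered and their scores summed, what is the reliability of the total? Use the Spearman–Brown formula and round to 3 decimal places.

ρ_k = kρ / (1 + (k−1)ρ) = 3·0.59 / (1 + 2·0.59) = 1.770 / 2.180 = 0.812.

0.812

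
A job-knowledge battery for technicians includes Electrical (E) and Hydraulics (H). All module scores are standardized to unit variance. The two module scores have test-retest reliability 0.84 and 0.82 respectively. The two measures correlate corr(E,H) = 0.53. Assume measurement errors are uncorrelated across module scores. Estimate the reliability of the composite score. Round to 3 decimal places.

Var(E+H) = 2 + 2·[0.53] = 2 + 1.06 = 3.06.
With uncorrelated errors the cross-covariances are all true-score covariance, so they carry over unchanged; only the diagonal terms shrink to ρᵢσᵢ².
True-score variance = [0.84 + 0.82] + 1.06 = 1.66 + 1.06 = 2.72.
Reliability = 2.72 / 3.06 = 0.889.

0.889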